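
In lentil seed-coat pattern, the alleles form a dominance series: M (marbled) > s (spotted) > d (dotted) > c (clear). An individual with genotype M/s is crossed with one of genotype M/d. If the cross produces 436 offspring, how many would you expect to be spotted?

Cross: M/s × M/d
Allele dominance: M > s > d > c
Offspring genotypes: 1 M/M, 1 M/d, 1 M/s, 1 s/d
Phenotype counts: 3 marbled, 1 spotted
spotted: 1 out of 4 → fraction 1/4
Expected count = 1/4 × 436 = 109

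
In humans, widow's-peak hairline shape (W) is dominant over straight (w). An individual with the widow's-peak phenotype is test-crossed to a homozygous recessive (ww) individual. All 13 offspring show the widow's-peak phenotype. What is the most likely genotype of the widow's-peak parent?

Test cross: ? × ww
All offspring are widow's-peak.
If the unknown parent were heterozygous (Ww), about half of 13 offspring would be straight; none are. The unknown parent is most likely homozygous dominant (WW).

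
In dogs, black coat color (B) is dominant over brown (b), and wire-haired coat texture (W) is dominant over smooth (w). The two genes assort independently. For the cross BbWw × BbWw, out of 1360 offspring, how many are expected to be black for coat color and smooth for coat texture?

Dihybrid cross BbWw × BbWw — consider each gene separately:
coat color: Bb × Bb → 1 BB, 2 Bb, 1 bb → 3 B_ : 1 bb (out of 4)
coat texture: Ww × Ww → 1 WW, 2 Ww, 1 ww → 3 W_ : 1 ww (out of 4)
Looking for: black (B_) and smooth (ww)
P(black) = 3/4, P(smooth) = 1/4
P(both) = 3/4 × 1/4 = 3/16
Expected count = 3/16 × 1360 = 255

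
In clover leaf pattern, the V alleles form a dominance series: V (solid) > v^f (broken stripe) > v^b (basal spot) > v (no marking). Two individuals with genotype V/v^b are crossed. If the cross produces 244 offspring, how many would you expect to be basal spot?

Cross: V/v^b × V/v^b
Allele dominance: V > v^f > v^b > v
Offspring genotypes: 1 V/V, 2 V/v^b, 1 v^b/v^b
Phenotype counts: 3 solid, 1 basal spot
basal spot: 1 out of 4 → fraction 1/4
Expected count = 1/4 × 244 = 61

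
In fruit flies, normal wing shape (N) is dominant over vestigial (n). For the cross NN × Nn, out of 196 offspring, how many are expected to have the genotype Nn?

Punnett square for NN × Nn:
Offspring genotypes: 2 NN, 2 Nn
Total offspring: 4
Count with target: 2
Probability: 2/4 = 1/2
Expected count = 1/2 × 196 = 98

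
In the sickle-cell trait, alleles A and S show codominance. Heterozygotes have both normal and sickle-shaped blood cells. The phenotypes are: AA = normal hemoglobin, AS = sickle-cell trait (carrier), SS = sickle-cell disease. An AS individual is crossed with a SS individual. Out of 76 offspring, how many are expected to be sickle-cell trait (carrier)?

Punnett square for AS × SS:
Offspring genotypes: 2 AS, 2 SS
Phenotype counts: 2 sickle-cell trait (carrier), 2 sickle-cell disease
sickle-cell trait (carrier): 2 out of 4 → fraction 1/2
Expected count = 1/2 × 76 = 38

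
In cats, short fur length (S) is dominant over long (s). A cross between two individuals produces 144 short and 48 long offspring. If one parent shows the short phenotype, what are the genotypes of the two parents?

Observed offspring: 144 short, 48 long
The observed ratio simplifies to 3:1. Long (ss) offspring appear, so each parent must contribute one s allele. The parent stated to show short carries S, so it is Ss. The other parent is then either Ss or ss: Ss × ss would give a 1:1 split, whereas Ss × Ss gives 3:1 — matching the data. So both parents are heterozygous (Ss × Ss).
Parent genotypes: Ss × Ss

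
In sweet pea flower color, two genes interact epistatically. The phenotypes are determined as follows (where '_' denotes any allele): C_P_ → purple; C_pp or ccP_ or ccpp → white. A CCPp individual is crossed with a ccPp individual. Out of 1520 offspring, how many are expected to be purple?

Cross: CCPp × ccPp — consider each gene separately:
C gene: CC × cc → 4 Cc → 4 C_ (out of 4)
P gene: Pp × Pp → 1 PP, 2 Pp, 1 pp → 3 P_ : 1 pp (out of 4)
Genotype classes (out of 4 × 4 = 16): C_P_ = 4×3 = 12; C_pp = 4×1 = 4
Apply the phenotype rules: C_P_ (12) → purple; C_pp (4) → white
Phenotype counts (out of 16): 12 purple, 4 white
purple: 12 out of 16 → fraction 3/4
Expected count = 3/4 × 1520 = 1140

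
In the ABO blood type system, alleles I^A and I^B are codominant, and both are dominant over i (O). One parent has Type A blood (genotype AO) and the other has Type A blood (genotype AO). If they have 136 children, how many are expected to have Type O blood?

Cross: AO × AO
Possible offspring genotypes: 1 AA, 2 AO, 1 OO
Blood type counts: 3 Type A, 1 Type O
Probability of Type O: 1/4
Expected count = 1/4 × 136 = 34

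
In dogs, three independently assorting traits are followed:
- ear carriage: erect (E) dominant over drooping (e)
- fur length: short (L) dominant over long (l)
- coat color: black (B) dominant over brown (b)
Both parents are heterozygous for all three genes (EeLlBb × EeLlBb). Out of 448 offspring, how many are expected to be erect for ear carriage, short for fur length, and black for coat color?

Trihybrid cross: EeLlBb × EeLlBb
Each trait segregates independently with a 3:1 phenotypic ratio, so each gene contributes 3/4 (dominant) or 1/4 (recessive).
Target: erect (ear carriage), short (fur length), black (coat color)
Probability = product of independent per-trait probabilities
= 3/4 × 3/4 × 3/4 = 27/64
Expected count = 27/64 × 448 = 189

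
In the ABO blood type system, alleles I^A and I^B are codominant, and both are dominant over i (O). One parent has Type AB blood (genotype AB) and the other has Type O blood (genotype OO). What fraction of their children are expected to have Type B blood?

Cross: AB × OO
Possible offspring genotypes: 2 AO, 2 BO
Blood type counts: 2 Type A, 2 Type B
Probability of Type B: 2/4 = 1/2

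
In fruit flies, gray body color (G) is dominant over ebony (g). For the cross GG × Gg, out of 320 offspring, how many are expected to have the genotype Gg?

Punnett square for GG × Gg:
Offspring genotypes: 2 GG, 2 Gg
Total offspring: 4
Count with target: 2
Probability: 2/4 = 1/2
Expected count = 1/2 × 320 = 160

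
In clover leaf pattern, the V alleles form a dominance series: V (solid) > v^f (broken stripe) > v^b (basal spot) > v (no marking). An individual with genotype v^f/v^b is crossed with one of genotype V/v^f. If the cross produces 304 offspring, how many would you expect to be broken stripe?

Cross: v^f/v^b × V/v^f
Allele dominance: V > v^f > v^b > v
Offspring genotypes: 1 V/v^f, 1 v^f/v^f, 1 V/v^b, 1 v^f/v^b
Phenotype counts: 2 solid, 2 broken stripe
broken stripe: 2 out of 4 → fraction 1/2
Expected count = 1/2 × 304 = 152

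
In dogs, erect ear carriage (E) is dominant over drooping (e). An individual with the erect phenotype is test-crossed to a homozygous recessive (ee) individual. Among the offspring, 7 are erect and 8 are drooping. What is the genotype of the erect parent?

Test cross: ? × ee
Offspring: 7 erect, 8 drooping — approximately 1:1.
A 1:1 ratio in a test cross indicates the unknown parent is heterozygous (Ee).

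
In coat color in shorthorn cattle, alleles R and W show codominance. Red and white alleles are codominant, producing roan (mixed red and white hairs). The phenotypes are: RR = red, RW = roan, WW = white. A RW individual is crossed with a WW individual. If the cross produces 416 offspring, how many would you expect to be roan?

Punnett square for RW × WW:
Offspring genotypes: 2 RW, 2 WW
Phenotype counts: 2 roan, 2 white
roan: 2 out of 4 → fraction 1/2
Expected count = 1/2 × 416 = 208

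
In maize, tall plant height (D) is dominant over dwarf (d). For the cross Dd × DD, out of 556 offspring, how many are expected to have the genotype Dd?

Punnett square for Dd × DD:
Offspring genotypes: 2 DD, 2 Dd
Total offspring: 4
Count with target: 2
Probability: 2/4 = 1/2
Expected count = 1/2 × 556 = 278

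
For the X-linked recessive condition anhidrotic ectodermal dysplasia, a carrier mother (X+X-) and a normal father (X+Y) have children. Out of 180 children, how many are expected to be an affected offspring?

Cross: X+X- × X+Y
Offspring: 1 X+X+, 1 X+Y, 1 X+X-, 1 X-Y
Probability of an affected offspring: 1/4
Expected count = 1/4 × 180 = 45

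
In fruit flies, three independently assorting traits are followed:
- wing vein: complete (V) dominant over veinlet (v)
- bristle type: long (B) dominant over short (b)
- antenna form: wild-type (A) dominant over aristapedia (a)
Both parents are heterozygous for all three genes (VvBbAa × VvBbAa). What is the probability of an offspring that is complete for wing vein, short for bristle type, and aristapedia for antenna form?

Trihybrid cross: VvBbAa × VvBbAa
Each trait segregates independently with a 3:1 phenotypic ratio, so each gene contributes 3/4 (dominant) or 1/4 (recessive).
Target: complete (wing vein), short (bristle type), aristapedia (antenna form)
Probability = product of independent per-trait probabilities
= 3/4 × 1/4 × 1/4 = 3/64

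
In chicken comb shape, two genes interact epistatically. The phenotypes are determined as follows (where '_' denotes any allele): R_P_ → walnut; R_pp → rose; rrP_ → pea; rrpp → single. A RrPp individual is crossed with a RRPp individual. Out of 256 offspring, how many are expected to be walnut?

Cross: RrPp × RRPp — consider each gene separately:
R gene: Rr × RR → 2 RR, 2 Rr → 4 R_ (out of 4)
P gene: Pp × Pp → 1 PP, 2 Pp, 1 pp → 3 P_ : 1 pp (out of 4)
Genotype classes (out of 4 × 4 = 16): R_P_ = 4×3 = 12; R_pp = 4×1 = 4
Apply the phenotype rules: R_P_ (12) → walnut; R_pp (4) → rose
Phenotype counts (out of 16): 12 walnut, 4 rose
walnut: 12 out of 16 → fraction 3/4
Expected count = 3/4 × 256 = 192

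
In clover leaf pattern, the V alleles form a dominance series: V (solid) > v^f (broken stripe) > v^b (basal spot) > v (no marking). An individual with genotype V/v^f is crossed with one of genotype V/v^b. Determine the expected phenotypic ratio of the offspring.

Cross: V/v^f × V/v^b
Allele dominance: V > v^f > v^b > v
Offspring genotypes: 1 V/V, 1 V/v^b, 1 V/v^f, 1 v^f/v^b
Phenotype counts: 3 solid, 1 broken stripe
Ratio: 3 solid : 1 broken stripe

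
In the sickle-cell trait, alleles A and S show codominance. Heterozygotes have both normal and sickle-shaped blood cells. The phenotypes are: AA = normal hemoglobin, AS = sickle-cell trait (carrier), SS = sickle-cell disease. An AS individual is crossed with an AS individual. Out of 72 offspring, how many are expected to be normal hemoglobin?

Punnett square for AS × AS:
Offspring genotypes: 1 AA, 2 AS, 1 SS
Phenotype counts: 1 normal hemoglobin, 2 sickle-cell trait (carrier), 1 sickle-cell disease
normal hemoglobin: 1 out of 4 → fraction 1/4
Expected count = 1/4 × 72 = 18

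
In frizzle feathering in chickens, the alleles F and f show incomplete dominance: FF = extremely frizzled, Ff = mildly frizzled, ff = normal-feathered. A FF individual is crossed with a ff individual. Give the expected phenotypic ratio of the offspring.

Punnett square for FF × ff:
Offspring genotypes: 4 Ff
Phenotype counts: 4 mildly frizzled
Ratio: all mildly frizzled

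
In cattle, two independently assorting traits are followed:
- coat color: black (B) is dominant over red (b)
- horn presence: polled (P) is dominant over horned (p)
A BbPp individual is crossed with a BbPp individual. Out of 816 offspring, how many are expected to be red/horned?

Dihybrid cross BbPp × BbPp — consider each gene separately:
coat color: Bb × Bb → 1 BB, 2 Bb, 1 bb → 3 B_ : 1 bb (out of 4)
horn presence: Pp × Pp → 1 PP, 2 Pp, 1 pp → 3 P_ : 1 pp (out of 4)
Combine (counts out of 4 × 4 = 16): black/polled (B_P_) = 3×3 = 9; black/horned (B_pp) = 3×1 = 3; red/polled (bbP_) = 1×3 = 3; red/horned (bbpp) = 1×1 = 1
Phenotype counts (out of 16): 9 black/polled, 3 black/horned, 3 red/polled, 1 red/horned
red/horned: 1 out of 16 → fraction 1/16
Expected count = 1/16 × 816 = 51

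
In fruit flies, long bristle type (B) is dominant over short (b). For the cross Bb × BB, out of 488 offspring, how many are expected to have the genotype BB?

Punnett square for Bb × BB:
Offspring genotypes: 2 BB, 2 Bb
Total offspring: 4
Count with target: 2
Probability: 2/4 = 1/2
Expected count = 1/2 × 488 = 244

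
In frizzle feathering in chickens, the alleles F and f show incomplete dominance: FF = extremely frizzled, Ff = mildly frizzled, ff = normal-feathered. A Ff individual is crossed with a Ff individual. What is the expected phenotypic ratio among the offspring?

Punnett square for Ff × Ff:
Offspring genotypes: 1 FF, 2 Ff, 1 ff
Phenotype counts: 1 extremely frizzled, 2 mildly frizzled, 1 normal-feathered
Ratio: 1 extremely frizzled : 2 mildly frizzled : 1 normal-feathered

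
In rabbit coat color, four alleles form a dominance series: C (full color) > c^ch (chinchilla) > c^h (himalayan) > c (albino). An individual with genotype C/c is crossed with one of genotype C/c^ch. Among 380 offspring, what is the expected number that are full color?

Cross: C/c × C/c^ch
Allele dominance: C > c^ch > c^h > c
Offspring genotypes: 1 C/C, 1 C/c^ch, 1 C/c, 1 c^ch/c
Phenotype counts: 3 full color, 1 chinchilla
full color: 3 out of 4 → fraction 3/4
Expected count = 3/4 × 380 = 285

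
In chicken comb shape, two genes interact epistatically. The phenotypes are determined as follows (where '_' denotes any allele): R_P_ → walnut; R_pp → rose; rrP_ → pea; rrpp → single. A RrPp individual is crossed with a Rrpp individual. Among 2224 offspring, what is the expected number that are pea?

Cross: RrPp × Rrpp — consider each gene separately:
R gene: Rr × Rr → 1 RR, 2 Rr, 1 rr → 3 R_ : 1 rr (out of 4)
P gene: Pp × pp → 2 Pp, 2 pp → 2 P_ : 2 pp (out of 4)
Genotype classes (out of 4 × 4 = 16): R_P_ = 3×2 = 6; R_pp = 3×2 = 6; rrP_ = 1×2 = 2; rrpp = 1×2 = 2
Apply the phenotype rules: R_P_ (6) → walnut; R_pp (6) → rose; rrP_ (2) → pea; rrpp (2) → single
Phenotype counts (out of 16): 6 walnut, 6 rose, 2 pea, 2 single
pea: 2 out of 16 → fraction 1/8
Expected count = 1/8 × 2224 = 278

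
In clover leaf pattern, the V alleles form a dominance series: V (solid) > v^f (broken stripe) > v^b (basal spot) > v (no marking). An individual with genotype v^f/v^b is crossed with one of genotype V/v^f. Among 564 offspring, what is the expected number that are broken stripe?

Cross: v^f/v^b × V/v^f
Allele dominance: V > v^f > v^b > v
Offspring genotypes: 1 V/v^f, 1 v^f/v^f, 1 V/v^b, 1 v^f/v^b
Phenotype counts: 2 solid, 2 broken stripe
broken stripe: 2 out of 4 → fraction 1/2
Expected count = 1/2 × 564 = 282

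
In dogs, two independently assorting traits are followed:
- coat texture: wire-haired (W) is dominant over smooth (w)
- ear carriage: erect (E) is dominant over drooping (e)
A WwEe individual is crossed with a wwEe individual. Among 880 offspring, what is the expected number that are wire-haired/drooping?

Dihybrid cross WwEe × wwEe — consider each gene separately:
coat texture: Ww × ww → 2 Ww, 2 ww → 2 W_ : 2 ww (out of 4)
ear carriage: Ee × Ee → 1 EE, 2 Ee, 1 ee → 3 E_ : 1 ee (out of 4)
Combine (counts out of 4 × 4 = 16): wire-haired/erect (W_E_) = 2×3 = 6; wire-haired/drooping (W_ee) = 2×1 = 2; smooth/erect (wwE_) = 2×3 = 6; smooth/drooping (wwee) = 2×1 = 2
Phenotype counts (out of 16): 6 wire-haired/erect, 2 wire-haired/drooping, 6 smooth/erect, 2 smooth/drooping
wire-haired/drooping: 2 out of 16 → fraction 1/8
Expected count = 1/8 × 880 = 110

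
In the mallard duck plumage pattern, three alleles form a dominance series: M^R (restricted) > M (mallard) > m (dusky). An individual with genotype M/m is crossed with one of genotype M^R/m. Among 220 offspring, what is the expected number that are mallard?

Cross: M/m × M^R/m
Allele dominance: M^R > M > m
Offspring genotypes: 1 M^R/M, 1 M/m, 1 M^R/m, 1 m/m
Phenotype counts: 2 restricted, 1 mallard, 1 dusky
mallard: 1 out of 4 → fraction 1/4
Expected count = 1/4 × 220 = 55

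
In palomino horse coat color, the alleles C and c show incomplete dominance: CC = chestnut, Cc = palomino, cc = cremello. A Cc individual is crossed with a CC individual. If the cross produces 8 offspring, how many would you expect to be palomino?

Punnett square for Cc × CC:
Offspring genotypes: 2 CC, 2 Cc
Phenotype counts: 2 chestnut, 2 palomino
palomino: 2 out of 4 → fraction 1/2
Expected count = 1/2 × 8 = 4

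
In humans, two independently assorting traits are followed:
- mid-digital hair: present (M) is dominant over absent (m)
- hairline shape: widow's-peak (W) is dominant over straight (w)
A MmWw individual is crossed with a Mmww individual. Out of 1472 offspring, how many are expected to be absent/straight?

Dihybrid cross MmWw × Mmww — consider each gene separately:
mid-digital hair: Mm × Mm → 1 MM, 2 Mm, 1 mm → 3 M_ : 1 mm (out of 4)
hairline shape: Ww × ww → 2 Ww, 2 ww → 2 W_ : 2 ww (out of 4)
Combine (counts out of 4 × 4 = 16): present/widow's-peak (M_W_) = 3×2 = 6; present/straight (M_ww) = 3×2 = 6; absent/widow's-peak (mmW_) = 1×2 = 2; absent/straight (mmww) = 1×2 = 2
Phenotype counts (out of 16): 6 present/widow's-peak, 6 present/straight, 2 absent/widow's-peak, 2 absent/straight
absent/straight: 2 out of 16 → fraction 1/8
Expected count = 1/8 × 1472 = 184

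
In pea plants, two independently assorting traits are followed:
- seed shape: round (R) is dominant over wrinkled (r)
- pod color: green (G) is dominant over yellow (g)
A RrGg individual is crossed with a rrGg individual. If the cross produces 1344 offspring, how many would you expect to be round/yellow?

Dihybrid cross RrGg × rrGg — consider each gene separately:
seed shape: Rr × rr → 2 Rr, 2 rr → 2 R_ : 2 rr (out of 4)
pod color: Gg × Gg → 1 GG, 2 Gg, 1 gg → 3 G_ : 1 gg (out of 4)
Combine (counts out of 4 × 4 = 16): round/green (R_G_) = 2×3 = 6; round/yellow (R_gg) = 2×1 = 2; wrinkled/green (rrG_) = 2×3 = 6; wrinkled/yellow (rrgg) = 2×1 = 2
Phenotype counts (out of 16): 6 round/green, 2 round/yellow, 6 wrinkled/green, 2 wrinkled/yellow
round/yellow: 2 out of 16 → fraction 1/8
Expected count = 1/8 × 1344 = 168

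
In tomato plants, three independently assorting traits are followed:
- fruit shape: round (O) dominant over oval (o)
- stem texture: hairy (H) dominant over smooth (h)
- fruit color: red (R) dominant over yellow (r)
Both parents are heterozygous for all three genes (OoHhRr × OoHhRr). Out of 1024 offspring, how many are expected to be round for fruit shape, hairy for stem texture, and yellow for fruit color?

Trihybrid cross: OoHhRr × OoHhRr
Each trait segregates independently with a 3:1 phenotypic ratio, so each gene contributes 3/4 (dominant) or 1/4 (recessive).
Target: round (fruit shape), hairy (stem texture), yellow (fruit color)
Probability = product of independent per-trait probabilities
= 3/4 × 3/4 × 1/4 = 9/64
Expected count = 9/64 × 1024 = 144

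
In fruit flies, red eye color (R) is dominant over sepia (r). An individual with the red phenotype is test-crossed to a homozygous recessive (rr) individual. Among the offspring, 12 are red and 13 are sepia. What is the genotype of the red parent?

Test cross: ? × rr
Offspring: 12 red, 13 sepia — approximately 1:1.
A 1:1 ratio in a test cross indicates the unknown parent is heterozygous (Rr).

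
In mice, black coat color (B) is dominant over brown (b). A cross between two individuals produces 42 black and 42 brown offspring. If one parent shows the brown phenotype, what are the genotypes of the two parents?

Observed offspring: 42 black, 42 brown
The observed ratio simplifies to 1:1. One parent shows brown, so its genotype must be bb. A 1:1 offspring split requires the other parent to be heterozygous (Bb).
Parent genotypes: bb × Bb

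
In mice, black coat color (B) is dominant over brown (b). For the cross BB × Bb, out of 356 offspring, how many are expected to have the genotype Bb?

Punnett square for BB × Bb:
Offspring genotypes: 2 BB, 2 Bb
Total offspring: 4
Count with target: 2
Probability: 2/4 = 1/2
Expected count = 1/2 × 356 = 178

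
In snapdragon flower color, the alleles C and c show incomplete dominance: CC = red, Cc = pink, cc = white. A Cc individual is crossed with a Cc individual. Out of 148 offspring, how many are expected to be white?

Punnett square for Cc × Cc:
Offspring genotypes: 1 CC, 2 Cc, 1 cc
Phenotype counts: 1 red, 2 pink, 1 white
white: 1 out of 4 → fraction 1/4
Expected count = 1/4 × 148 = 37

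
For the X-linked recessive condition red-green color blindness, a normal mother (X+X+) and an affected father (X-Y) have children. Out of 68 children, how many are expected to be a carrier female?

Cross: X+X+ × X-Y
Offspring: 2 X+X-, 2 X+Y
Probability of a carrier female: 2/4 = 1/2
Expected count = 1/2 × 68 = 34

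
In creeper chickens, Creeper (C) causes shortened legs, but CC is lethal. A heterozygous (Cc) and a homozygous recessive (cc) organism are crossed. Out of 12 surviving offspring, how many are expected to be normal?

Cross: Cc × cc
Punnett square offspring (before lethality): 2 Cc, 2 cc
No CC offspring are produced in this cross.
normal: 2 out of 4 → fraction 1/2
Expected count = 1/2 × 12 = 6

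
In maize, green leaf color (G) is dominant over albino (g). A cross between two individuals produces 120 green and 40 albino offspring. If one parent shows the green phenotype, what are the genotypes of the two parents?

Observed offspring: 120 green, 40 albino
The observed ratio simplifies to 3:1. Albino (gg) offspring appear, so each parent must contribute one g allele. The parent stated to show green carries G, so it is Gg. The other parent is then either Gg or gg: Gg × gg would give a 1:1 split, whereas Gg × Gg gives 3:1 — matching the data. So both parents are heterozygous (Gg × Gg).
Parent genotypes: Gg × Gg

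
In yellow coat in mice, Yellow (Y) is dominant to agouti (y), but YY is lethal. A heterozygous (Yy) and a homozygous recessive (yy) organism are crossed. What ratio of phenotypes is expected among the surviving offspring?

Cross: Yy × yy
Punnett square offspring (before lethality): 2 Yy, 2 yy
No YY offspring are produced in this cross.
Ratio: 1 yellow : 1 agouti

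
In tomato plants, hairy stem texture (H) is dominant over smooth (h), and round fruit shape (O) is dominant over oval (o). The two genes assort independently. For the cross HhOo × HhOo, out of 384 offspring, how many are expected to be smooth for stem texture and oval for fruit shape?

Dihybrid cross HhOo × HhOo — consider each gene separately:
stem texture: Hh × Hh → 1 HH, 2 Hh, 1 hh → 3 H_ : 1 hh (out of 4)
fruit shape: Oo × Oo → 1 OO, 2 Oo, 1 oo → 3 O_ : 1 oo (out of 4)
Looking for: smooth (hh) and oval (oo)
P(smooth) = 1/4, P(oval) = 1/4
P(both) = 1/4 × 1/4 = 1/16
Expected count = 1/16 × 384 = 24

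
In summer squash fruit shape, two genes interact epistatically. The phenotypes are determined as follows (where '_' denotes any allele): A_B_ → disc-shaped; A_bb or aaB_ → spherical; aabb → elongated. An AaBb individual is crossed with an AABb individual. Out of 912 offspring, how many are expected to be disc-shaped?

Cross: AaBb × AABb — consider each gene separately:
A gene: Aa × AA → 2 AA, 2 Aa → 4 A_ (out of 4)
B gene: Bb × Bb → 1 BB, 2 Bb, 1 bb → 3 B_ : 1 bb (out of 4)
Genotype classes (out of 4 × 4 = 16): A_B_ = 4×3 = 12; A_bb = 4×1 = 4
Apply the phenotype rules: A_B_ (12) → disc-shaped; A_bb (4) → spherical
Phenotype counts (out of 16): 12 disc-shaped, 4 spherical
disc-shaped: 12 out of 16 → fraction 3/4
Expected count = 3/4 × 912 = 684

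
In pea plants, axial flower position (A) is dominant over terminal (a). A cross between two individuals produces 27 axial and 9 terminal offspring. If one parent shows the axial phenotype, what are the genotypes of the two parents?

Observed offspring: 27 axial, 9 terminal
The observed ratio simplifies to 3:1. Terminal (aa) offspring appear, so each parent must contribute one a allele. The parent stated to show axial carries A, so it is Aa. The other parent is then either Aa or aa: Aa × aa would give a 1:1 split, whereas Aa × Aa gives 3:1 — matching the data. So both parents are heterozygous (Aa × Aa).
Parent genotypes: Aa × Aa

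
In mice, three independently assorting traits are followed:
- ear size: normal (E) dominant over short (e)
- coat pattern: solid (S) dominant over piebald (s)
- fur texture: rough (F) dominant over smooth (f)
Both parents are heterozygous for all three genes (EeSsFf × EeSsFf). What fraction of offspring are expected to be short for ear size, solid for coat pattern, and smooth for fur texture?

Trihybrid cross: EeSsFf × EeSsFf
Each trait segregates independently with a 3:1 phenotypic ratio, so each gene contributes 3/4 (dominant) or 1/4 (recessive).
Target: short (ear size), solid (coat pattern), smooth (fur texture)
Probability = product of independent per-trait probabilities
= 1/4 × 3/4 × 1/4 = 3/64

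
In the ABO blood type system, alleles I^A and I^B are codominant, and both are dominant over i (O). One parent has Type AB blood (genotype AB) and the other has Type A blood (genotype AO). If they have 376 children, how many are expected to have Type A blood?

Cross: AB × AO
Possible offspring genotypes: 1 AA, 1 AO, 1 AB, 1 BO
Blood type counts: 2 Type A, 1 Type AB, 1 Type B
Probability of Type A: 2/4 = 1/2
Expected count = 1/2 × 376 = 188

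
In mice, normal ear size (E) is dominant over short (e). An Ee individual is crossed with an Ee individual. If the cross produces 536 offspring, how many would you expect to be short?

Punnett square for Ee × Ee:
Offspring genotypes: 1 EE, 2 Ee, 1 ee
normal: 3, short: 1
short: 1 out of 4 → fraction 1/4
Expected count = 1/4 × 536 = 134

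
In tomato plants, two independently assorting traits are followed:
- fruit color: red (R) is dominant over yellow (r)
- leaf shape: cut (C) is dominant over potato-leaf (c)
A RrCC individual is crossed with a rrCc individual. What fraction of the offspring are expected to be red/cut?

Dihybrid cross RrCC × rrCc — consider each gene separately:
fruit color: Rr × rr → 2 Rr, 2 rr → 2 R_ : 2 rr (out of 4)
leaf shape: CC × Cc → 2 CC, 2 Cc → 4 C_ (out of 4)
Combine (counts out of 4 × 4 = 16): red/cut (R_C_) = 2×4 = 8; yellow/cut (rrC_) = 2×4 = 8
Phenotype counts (out of 16): 8 red/cut, 8 yellow/cut
red/cut: 8 out of 16
Probability: 8/16 = 1/2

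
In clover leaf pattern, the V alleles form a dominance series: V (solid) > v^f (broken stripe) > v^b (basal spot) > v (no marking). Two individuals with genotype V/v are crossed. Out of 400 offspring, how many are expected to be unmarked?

Cross: V/v × V/v
Allele dominance: V > v^f > v^b > v
Offspring genotypes: 1 V/V, 2 V/v, 1 v/v
Phenotype counts: 3 solid, 1 unmarked
unmarked: 1 out of 4 → fraction 1/4
Expected count = 1/4 × 400 = 100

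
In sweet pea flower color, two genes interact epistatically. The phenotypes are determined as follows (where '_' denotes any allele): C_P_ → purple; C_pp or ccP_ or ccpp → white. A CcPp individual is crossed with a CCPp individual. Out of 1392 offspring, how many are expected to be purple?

Cross: CcPp × CCPp — consider each gene separately:
C gene: Cc × CC → 2 CC, 2 Cc → 4 C_ (out of 4)
P gene: Pp × Pp → 1 PP, 2 Pp, 1 pp → 3 P_ : 1 pp (out of 4)
Genotype classes (out of 4 × 4 = 16): C_P_ = 4×3 = 12; C_pp = 4×1 = 4
Apply the phenotype rules: C_P_ (12) → purple; C_pp (4) → white
Phenotype counts (out of 16): 12 purple, 4 white
purple: 12 out of 16 → fraction 3/4
Expected count = 3/4 × 1392 = 1044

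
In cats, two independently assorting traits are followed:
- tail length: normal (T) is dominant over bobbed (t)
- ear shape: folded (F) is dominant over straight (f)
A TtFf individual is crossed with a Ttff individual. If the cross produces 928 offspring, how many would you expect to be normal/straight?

Dihybrid cross TtFf × Ttff — consider each gene separately:
tail length: Tt × Tt → 1 TT, 2 Tt, 1 tt → 3 T_ : 1 tt (out of 4)
ear shape: Ff × ff → 2 Ff, 2 ff → 2 F_ : 2 ff (out of 4)
Combine (counts out of 4 × 4 = 16): normal/folded (T_F_) = 3×2 = 6; normal/straight (T_ff) = 3×2 = 6; bobbed/folded (ttF_) = 1×2 = 2; bobbed/straight (ttff) = 1×2 = 2
Phenotype counts (out of 16): 6 normal/folded, 6 normal/straight, 2 bobbed/folded, 2 bobbed/straight
normal/straight: 6 out of 16 → fraction 3/8
Expected count = 3/8 × 928 = 348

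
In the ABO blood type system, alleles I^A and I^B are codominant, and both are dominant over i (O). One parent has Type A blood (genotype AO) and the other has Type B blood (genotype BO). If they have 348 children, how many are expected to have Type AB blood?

Cross: AO × BO
Possible offspring genotypes: 1 AB, 1 AO, 1 BO, 1 OO
Blood type counts: 1 Type AB, 1 Type A, 1 Type B, 1 Type O
Probability of Type AB: 1/4
Expected count = 1/4 × 348 = 87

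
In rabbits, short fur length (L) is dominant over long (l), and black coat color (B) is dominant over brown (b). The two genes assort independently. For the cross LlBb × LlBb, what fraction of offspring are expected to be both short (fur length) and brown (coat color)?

Dihybrid cross LlBb × LlBb — consider each gene separately:
fur length: Ll × Ll → 1 LL, 2 Ll, 1 ll → 3 L_ : 1 ll (out of 4)
coat color: Bb × Bb → 1 BB, 2 Bb, 1 bb → 3 B_ : 1 bb (out of 4)
Looking for: short (L_) and brown (bb)
P(short) = 3/4, P(brown) = 1/4
P(both) = 3/4 × 1/4 = 3/16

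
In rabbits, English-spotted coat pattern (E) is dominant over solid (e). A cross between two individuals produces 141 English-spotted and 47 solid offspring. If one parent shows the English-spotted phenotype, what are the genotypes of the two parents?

Observed offspring: 141 English-spotted, 47 solid
The observed ratio simplifies to 3:1. Solid (ee) offspring appear, so each parent must contribute one e allele. The parent stated to show English-spotted carries E, so it is Ee. The other parent is then either Ee or ee: Ee × ee would give a 1:1 split, whereas Ee × Ee gives 3:1 — matching the data. So both parents are heterozygous (Ee × Ee).
Parent genotypes: Ee × Ee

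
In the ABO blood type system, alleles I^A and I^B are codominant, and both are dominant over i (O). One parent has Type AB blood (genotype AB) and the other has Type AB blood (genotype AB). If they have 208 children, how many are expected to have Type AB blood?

Cross: AB × AB
Possible offspring genotypes: 1 AA, 2 AB, 1 BB
Blood type counts: 1 Type A, 2 Type AB, 1 Type B
Probability of Type AB: 2/4 = 1/2
Expected count = 1/2 × 208 = 104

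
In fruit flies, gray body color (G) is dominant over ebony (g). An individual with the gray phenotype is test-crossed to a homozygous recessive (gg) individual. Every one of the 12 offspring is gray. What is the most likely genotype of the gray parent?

Test cross: ? × gg
All offspring are gray.
If the unknown parent were heterozygous (Gg), about half of 12 offspring would be ebony; none are. The unknown parent is most likely homozygous dominant (GG).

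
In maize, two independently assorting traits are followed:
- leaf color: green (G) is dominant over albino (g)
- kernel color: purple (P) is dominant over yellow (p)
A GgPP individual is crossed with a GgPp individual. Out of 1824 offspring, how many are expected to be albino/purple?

Dihybrid cross GgPP × GgPp — consider each gene separately:
leaf color: Gg × Gg → 1 GG, 2 Gg, 1 gg → 3 G_ : 1 gg (out of 4)
kernel color: PP × Pp → 2 PP, 2 Pp → 4 P_ (out of 4)
Combine (counts out of 4 × 4 = 16): green/purple (G_P_) = 3×4 = 12; albino/purple (ggP_) = 1×4 = 4
Phenotype counts (out of 16): 12 green/purple, 4 albino/purple
albino/purple: 4 out of 16 → fraction 1/4
Expected count = 1/4 × 1824 = 456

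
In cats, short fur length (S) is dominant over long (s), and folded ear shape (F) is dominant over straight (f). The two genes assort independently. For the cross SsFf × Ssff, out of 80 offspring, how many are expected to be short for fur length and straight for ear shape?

Dihybrid cross SsFf × Ssff — consider each gene separately:
fur length: Ss × Ss → 1 SS, 2 Ss, 1 ss → 3 S_ : 1 ss (out of 4)
ear shape: Ff × ff → 2 Ff, 2 ff → 2 F_ : 2 ff (out of 4)
Looking for: short (S_) and straight (ff)
P(short) = 3/4, P(straight) = 2/4
P(both) = 3/4 × 2/4 = 6/16 = 3/8
Expected count = 3/8 × 80 = 30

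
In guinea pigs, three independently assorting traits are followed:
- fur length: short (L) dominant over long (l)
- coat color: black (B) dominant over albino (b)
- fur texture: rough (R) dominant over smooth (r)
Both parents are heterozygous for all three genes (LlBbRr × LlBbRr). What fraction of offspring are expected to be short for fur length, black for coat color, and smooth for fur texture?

Trihybrid cross: LlBbRr × LlBbRr
Each trait segregates independently with a 3:1 phenotypic ratio, so each gene contributes 3/4 (dominant) or 1/4 (recessive).
Target: short (fur length), black (coat color), smooth (fur texture)
Probability = product of independent per-trait probabilities
= 3/4 × 3/4 × 1/4 = 9/64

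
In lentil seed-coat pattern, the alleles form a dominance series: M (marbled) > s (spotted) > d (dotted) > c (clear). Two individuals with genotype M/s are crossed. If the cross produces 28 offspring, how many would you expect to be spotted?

Cross: M/s × M/s
Allele dominance: M > s > d > c
Offspring genotypes: 1 M/M, 2 M/s, 1 s/s
Phenotype counts: 3 marbled, 1 spotted
spotted: 1 out of 4 → fraction 1/4
Expected count = 1/4 × 28 = 7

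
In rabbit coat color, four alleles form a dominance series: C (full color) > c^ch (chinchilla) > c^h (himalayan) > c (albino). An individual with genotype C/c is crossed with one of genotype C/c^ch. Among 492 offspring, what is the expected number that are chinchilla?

Cross: C/c × C/c^ch
Allele dominance: C > c^ch > c^h > c
Offspring genotypes: 1 C/C, 1 C/c^ch, 1 C/c, 1 c^ch/c
Phenotype counts: 3 full color, 1 chinchilla
chinchilla: 1 out of 4 → fraction 1/4
Expected count = 1/4 × 492 = 123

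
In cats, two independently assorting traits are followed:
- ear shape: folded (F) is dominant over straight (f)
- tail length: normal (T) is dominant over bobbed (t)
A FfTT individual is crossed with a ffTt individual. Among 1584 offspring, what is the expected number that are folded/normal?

Dihybrid cross FfTT × ffTt — consider each gene separately:
ear shape: Ff × ff → 2 Ff, 2 ff → 2 F_ : 2 ff (out of 4)
tail length: TT × Tt → 2 TT, 2 Tt → 4 T_ (out of 4)
Combine (counts out of 4 × 4 = 16): folded/normal (F_T_) = 2×4 = 8; straight/normal (ffT_) = 2×4 = 8
Phenotype counts (out of 16): 8 folded/normal, 8 straight/normal
folded/normal: 8 out of 16 → fraction 1/2
Expected count = 1/2 × 1584 = 792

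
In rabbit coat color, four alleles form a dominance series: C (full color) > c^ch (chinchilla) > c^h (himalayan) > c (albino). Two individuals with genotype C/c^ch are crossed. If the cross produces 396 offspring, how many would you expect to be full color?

Cross: C/c^ch × C/c^ch
Allele dominance: C > c^ch > c^h > c
Offspring genotypes: 1 C/C, 2 C/c^ch, 1 c^ch/c^ch
Phenotype counts: 3 full color, 1 chinchilla
full color: 3 out of 4 → fraction 3/4
Expected count = 3/4 × 396 = 297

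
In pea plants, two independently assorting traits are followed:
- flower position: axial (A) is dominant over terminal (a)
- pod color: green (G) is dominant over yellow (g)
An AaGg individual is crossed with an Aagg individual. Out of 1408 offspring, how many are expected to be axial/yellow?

Dihybrid cross AaGg × Aagg — consider each gene separately:
flower position: Aa × Aa → 1 AA, 2 Aa, 1 aa → 3 A_ : 1 aa (out of 4)
pod color: Gg × gg → 2 Gg, 2 gg → 2 G_ : 2 gg (out of 4)
Combine (counts out of 4 × 4 = 16): axial/green (A_G_) = 3×2 = 6; axial/yellow (A_gg) = 3×2 = 6; terminal/green (aaG_) = 1×2 = 2; terminal/yellow (aagg) = 1×2 = 2
Phenotype counts (out of 16): 6 axial/green, 6 axial/yellow, 2 terminal/green, 2 terminal/yellow
axial/yellow: 6 out of 16 → fraction 3/8
Expected count = 3/8 × 1408 = 528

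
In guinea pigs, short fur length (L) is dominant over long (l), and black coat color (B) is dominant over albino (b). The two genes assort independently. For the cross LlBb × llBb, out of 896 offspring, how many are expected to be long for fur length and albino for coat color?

Dihybrid cross LlBb × llBb — consider each gene separately:
fur length: Ll × ll → 2 Ll, 2 ll → 2 L_ : 2 ll (out of 4)
coat color: Bb × Bb → 1 BB, 2 Bb, 1 bb → 3 B_ : 1 bb (out of 4)
Looking for: long (ll) and albino (bb)
P(long) = 2/4, P(albino) = 1/4
P(both) = 2/4 × 1/4 = 2/16 = 1/8
Expected count = 1/8 × 896 = 112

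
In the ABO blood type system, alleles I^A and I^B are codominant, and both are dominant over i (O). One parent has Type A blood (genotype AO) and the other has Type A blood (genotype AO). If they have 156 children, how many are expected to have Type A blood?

Cross: AO × AO
Possible offspring genotypes: 1 AA, 2 AO, 1 OO
Blood type counts: 3 Type A, 1 Type O
Probability of Type A: 3/4
Expected count = 3/4 × 156 = 117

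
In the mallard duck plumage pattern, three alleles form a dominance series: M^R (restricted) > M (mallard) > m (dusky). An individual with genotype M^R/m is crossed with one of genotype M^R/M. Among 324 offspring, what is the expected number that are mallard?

Cross: M^R/m × M^R/M
Allele dominance: M^R > M > m
Offspring genotypes: 1 M^R/M^R, 1 M^R/M, 1 M^R/m, 1 M/m
Phenotype counts: 3 restricted, 1 mallard
mallard: 1 out of 4 → fraction 1/4
Expected count = 1/4 × 324 = 81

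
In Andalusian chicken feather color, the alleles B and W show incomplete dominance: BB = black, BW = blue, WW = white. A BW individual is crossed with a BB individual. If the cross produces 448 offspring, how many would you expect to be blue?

Punnett square for BW × BB:
Offspring genotypes: 2 BB, 2 BW
Phenotype counts: 2 black, 2 blue
blue: 2 out of 4 → fraction 1/2
Expected count = 1/2 × 448 = 224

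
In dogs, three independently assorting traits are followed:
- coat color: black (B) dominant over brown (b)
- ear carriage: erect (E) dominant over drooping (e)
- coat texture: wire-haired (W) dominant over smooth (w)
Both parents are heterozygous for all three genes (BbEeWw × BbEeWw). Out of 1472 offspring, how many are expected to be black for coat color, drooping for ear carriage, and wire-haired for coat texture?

Trihybrid cross: BbEeWw × BbEeWw
Each trait segregates independently with a 3:1 phenotypic ratio, so each gene contributes 3/4 (dominant) or 1/4 (recessive).
Target: black (coat color), drooping (ear carriage), wire-haired (coat texture)
Probability = product of independent per-trait probabilities
= 3/4 × 1/4 × 3/4 = 9/64
Expected count = 9/64 × 1472 = 207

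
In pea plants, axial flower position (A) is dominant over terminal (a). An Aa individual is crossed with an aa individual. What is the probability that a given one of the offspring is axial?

Punnett square for Aa × aa:
Offspring genotypes: 2 Aa, 2 aa
axial: 2, terminal: 2
axial: 2 out of 4
Probability: 2/4 = 1/2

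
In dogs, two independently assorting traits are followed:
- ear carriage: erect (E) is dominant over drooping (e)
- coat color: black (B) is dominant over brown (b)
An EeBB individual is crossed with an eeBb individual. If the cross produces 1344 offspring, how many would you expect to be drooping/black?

Dihybrid cross EeBB × eeBb — consider each gene separately:
ear carriage: Ee × ee → 2 Ee, 2 ee → 2 E_ : 2 ee (out of 4)
coat color: BB × Bb → 2 BB, 2 Bb → 4 B_ (out of 4)
Combine (counts out of 4 × 4 = 16): erect/black (E_B_) = 2×4 = 8; drooping/black (eeB_) = 2×4 = 8
Phenotype counts (out of 16): 8 erect/black, 8 drooping/black
drooping/black: 8 out of 16 → fraction 1/2
Expected count = 1/2 × 1344 = 672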